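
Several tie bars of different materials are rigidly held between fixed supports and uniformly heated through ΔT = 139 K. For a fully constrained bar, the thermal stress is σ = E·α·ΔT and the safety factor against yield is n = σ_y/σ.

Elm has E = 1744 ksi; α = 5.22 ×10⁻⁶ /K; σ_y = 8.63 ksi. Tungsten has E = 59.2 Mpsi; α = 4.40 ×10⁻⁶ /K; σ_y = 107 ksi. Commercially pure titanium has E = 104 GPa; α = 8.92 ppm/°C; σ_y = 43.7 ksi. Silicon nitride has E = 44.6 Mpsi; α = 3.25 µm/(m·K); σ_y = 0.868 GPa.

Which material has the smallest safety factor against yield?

commercially pure titanium

Converting E to GPa, α to ×10⁻⁶/K, σ_y to MPa, then σ and n for each:
  elm: E = 12.02, α = 5.22, σ_y = 59.50 → σ = 8.72 MPa, n = 6.82
  tungsten: E = 408.2, α = 4.40, σ_y = 737.7 → σ = 250 MPa, n = 2.96
  commercially pure titanium: E = 104.0, α = 8.92, σ_y = 301.3 → σ = 129 MPa, n = 2.34
  silicon nitride: E = 307.5, α = 3.25, σ_y = 868.0 → σ = 139 MPa, n = 6.25
The minimum is commercially pure titanium at n = 2.34.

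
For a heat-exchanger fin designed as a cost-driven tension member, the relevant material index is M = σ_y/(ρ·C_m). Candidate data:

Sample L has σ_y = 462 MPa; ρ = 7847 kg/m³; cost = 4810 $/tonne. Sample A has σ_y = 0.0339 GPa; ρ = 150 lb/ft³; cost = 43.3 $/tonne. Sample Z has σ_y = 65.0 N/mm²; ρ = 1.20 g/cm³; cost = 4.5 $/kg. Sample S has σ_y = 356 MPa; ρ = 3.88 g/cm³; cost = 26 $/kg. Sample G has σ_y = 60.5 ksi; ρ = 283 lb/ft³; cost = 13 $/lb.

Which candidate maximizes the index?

In SI units:
  sample L: σ_y = 462.0 MPa, ρ = 7847 kg/m³, cost = 4.810 $/kg
  sample A: σ_y = 33.90 MPa, ρ = 2403 kg/m³, cost = 0.04330 $/kg
  sample Z: σ_y = 65.00 MPa, ρ = 1200 kg/m³, cost = 4.500 $/kg
  sample S: σ_y = 356.0 MPa, ρ = 3880 kg/m³, cost = 26.00 $/kg
  sample G: σ_y = 417.1 MPa, ρ = 4533 kg/m³, cost = 28.66 $/kg
  sample A: M = 326 kN·m per $
  sample L: M = 12.2 kN·m per $
  sample Z: M = 12.0 kN·m per $
  sample S: M = 3.53 kN·m per $
  sample G: M = 3.21 kN·m per $
Sample A ranks first.

sample A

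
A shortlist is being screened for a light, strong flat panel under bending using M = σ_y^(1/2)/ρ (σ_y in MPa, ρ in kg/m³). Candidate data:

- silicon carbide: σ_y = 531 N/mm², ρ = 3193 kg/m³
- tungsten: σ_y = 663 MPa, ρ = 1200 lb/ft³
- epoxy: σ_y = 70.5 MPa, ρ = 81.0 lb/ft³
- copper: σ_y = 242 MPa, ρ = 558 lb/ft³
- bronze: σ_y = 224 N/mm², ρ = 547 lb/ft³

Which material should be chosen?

Putting every candidate on a common basis:
  silicon carbide: σ_y = 531.0 MPa, ρ = 3193 kg/m³
  tungsten: σ_y = 663.0 MPa, ρ = 19220 kg/m³
  epoxy: σ_y = 70.50 MPa, ρ = 1297 kg/m³
  copper: σ_y = 242.0 MPa, ρ = 8938 kg/m³
  bronze: σ_y = 224.0 MPa, ρ = 8762 kg/m³
  silicon carbide: M = 7.22×10⁻³
  epoxy: M = 6.47×10⁻³
  copper: M = 1.74×10⁻³
  bronze: M = 1.71×10⁻³
  tungsten: M = 1.34×10⁻³
Highest index: silicon carbide.

silicon carbide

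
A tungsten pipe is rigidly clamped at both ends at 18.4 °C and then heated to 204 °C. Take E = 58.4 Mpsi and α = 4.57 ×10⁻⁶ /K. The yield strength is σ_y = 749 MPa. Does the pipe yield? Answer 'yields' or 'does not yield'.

does not yield

E = 58.4 Mpsi = 402.7 GPa.
ΔT = 185.6 K. Constrained thermal stress σ = E·α·ΔT = 402.7×10³ MPa × 4.57×10⁻⁶ × 185.6 = 342 MPa (compressive).
Compare to σ_y = 749 MPa: σ < σ_y, so it does not yield.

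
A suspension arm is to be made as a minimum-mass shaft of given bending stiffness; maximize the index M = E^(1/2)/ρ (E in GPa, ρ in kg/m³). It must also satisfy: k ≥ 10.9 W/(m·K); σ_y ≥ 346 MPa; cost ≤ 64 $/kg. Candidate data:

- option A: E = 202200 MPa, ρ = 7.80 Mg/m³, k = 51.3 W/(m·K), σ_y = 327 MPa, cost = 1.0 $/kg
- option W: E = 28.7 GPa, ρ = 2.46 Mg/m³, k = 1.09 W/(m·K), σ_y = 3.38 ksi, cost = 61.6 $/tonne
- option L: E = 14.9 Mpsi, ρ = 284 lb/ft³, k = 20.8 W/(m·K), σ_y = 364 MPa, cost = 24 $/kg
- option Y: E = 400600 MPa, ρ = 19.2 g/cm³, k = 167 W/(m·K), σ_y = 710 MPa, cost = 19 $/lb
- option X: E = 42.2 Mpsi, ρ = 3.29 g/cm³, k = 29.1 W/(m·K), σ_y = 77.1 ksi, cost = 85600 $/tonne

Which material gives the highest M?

option L

Screen on constraints: k ≥ 10.9 W/(m·K); σ_y ≥ 346 MPa; cost ≤ 64 $/kg. Survivors: option L, option Y.
Normalizing units and computing the index:
  option L: E = 102.7 GPa, ρ = 4549 kg/m³
  option Y: E = 400.6 GPa, ρ = 19200 kg/m³
  option L: M = 2.23×10⁻³
  option Y: M = 1.04×10⁻³
Option L has the largest M.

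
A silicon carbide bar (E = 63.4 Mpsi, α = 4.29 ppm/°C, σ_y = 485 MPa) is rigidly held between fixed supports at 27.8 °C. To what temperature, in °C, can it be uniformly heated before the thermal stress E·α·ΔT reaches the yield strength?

E = 63.4 Mpsi = 437.1 GPa.
E·α·ΔT = 485.0 MPa ⇒ ΔT = 485.0 / (437.1×10³ × 4.29×10⁻⁶) = 258.6 K.
T = 27.8 + 258.6 = 286.4 °C.

286 °C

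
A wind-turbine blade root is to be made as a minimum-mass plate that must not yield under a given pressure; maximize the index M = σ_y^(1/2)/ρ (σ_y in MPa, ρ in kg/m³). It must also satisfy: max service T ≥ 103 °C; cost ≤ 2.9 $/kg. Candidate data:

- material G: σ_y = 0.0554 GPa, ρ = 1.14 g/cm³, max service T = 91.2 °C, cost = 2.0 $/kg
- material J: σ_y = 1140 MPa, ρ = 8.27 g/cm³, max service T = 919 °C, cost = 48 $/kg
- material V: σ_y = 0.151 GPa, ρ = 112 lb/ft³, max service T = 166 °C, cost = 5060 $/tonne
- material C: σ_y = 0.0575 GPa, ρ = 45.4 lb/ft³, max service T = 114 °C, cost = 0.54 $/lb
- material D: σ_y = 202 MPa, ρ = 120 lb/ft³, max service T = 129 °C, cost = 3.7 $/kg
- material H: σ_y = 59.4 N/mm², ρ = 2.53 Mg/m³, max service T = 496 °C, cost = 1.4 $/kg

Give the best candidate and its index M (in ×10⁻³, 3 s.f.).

material C, M = 10.4×10⁻³

Screen on constraints: max service T ≥ 103 °C; cost ≤ 2.9 $/kg. Survivors: material C, material H.
In SI units:
  material C: σ_y = 57.50 MPa, ρ = 727.2 kg/m³
  material H: σ_y = 59.40 MPa, ρ = 2530 kg/m³
  material C: M = 10.4×10⁻³
  material H: M = 3.05×10⁻³
Material C has the largest M.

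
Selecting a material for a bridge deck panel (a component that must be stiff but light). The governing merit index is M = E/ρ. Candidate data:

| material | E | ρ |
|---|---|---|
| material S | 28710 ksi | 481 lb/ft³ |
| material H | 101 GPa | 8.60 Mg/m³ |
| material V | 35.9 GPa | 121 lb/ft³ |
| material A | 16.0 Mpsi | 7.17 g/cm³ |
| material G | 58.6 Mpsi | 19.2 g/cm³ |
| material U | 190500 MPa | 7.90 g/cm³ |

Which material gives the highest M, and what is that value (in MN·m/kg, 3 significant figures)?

material S, M = 25.7 MN·m/kg

In SI units:
  material S: E = 197.9 GPa, ρ = 7705 kg/m³
  material H: E = 101.0 GPa, ρ = 8600 kg/m³
  material V: E = 35.90 GPa, ρ = 1938 kg/m³
  material A: E = 110.3 GPa, ρ = 7170 kg/m³
  material G: E = 404.0 GPa, ρ = 19200 kg/m³
  material U: E = 190.5 GPa, ρ = 7900 kg/m³
  material S: M = 25.7 MN·m/kg
  material U: M = 24.1 MN·m/kg
  material G: M = 21.0 MN·m/kg
  material V: M = 18.5 MN·m/kg
  material A: M = 15.4 MN·m/kg
  material H: M = 11.7 MN·m/kg
Material S has the largest M.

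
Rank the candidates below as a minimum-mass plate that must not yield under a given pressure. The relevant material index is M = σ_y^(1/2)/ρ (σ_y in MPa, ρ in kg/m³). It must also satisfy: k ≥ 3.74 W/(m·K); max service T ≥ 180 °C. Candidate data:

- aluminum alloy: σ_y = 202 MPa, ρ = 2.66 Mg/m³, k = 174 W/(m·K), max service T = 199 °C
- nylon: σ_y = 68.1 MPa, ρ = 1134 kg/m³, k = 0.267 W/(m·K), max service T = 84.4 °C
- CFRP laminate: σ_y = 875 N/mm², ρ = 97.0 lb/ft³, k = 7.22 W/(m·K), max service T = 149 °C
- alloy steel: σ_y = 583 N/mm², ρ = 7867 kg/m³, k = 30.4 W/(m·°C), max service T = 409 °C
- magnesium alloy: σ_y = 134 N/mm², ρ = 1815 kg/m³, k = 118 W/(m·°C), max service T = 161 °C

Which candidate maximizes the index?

Screen on constraints: k ≥ 3.74 W/(m·K); max service T ≥ 180 °C. Survivors: aluminum alloy, alloy steel.
Normalizing units and computing the index:
  aluminum alloy: σ_y = 202.0 MPa, ρ = 2660 kg/m³
  alloy steel: σ_y = 583.0 MPa, ρ = 7867 kg/m³
  aluminum alloy: M = 5.34×10⁻³
  alloy steel: M = 3.07×10⁻³
Aluminum alloy ranks first.

aluminum alloy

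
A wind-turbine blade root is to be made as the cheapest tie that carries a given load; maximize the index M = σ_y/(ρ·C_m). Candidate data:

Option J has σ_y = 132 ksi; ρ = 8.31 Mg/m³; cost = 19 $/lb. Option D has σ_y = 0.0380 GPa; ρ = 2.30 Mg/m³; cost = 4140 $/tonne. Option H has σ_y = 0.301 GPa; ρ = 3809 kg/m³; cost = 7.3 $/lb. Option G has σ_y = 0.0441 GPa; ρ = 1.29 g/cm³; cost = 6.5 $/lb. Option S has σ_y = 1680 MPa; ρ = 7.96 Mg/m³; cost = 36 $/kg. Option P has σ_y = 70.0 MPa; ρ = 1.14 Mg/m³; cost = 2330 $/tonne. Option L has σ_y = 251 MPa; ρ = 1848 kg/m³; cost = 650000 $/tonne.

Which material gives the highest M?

Normalizing units and computing the index:
  option J: σ_y = 910.1 MPa, ρ = 8310 kg/m³, cost = 41.89 $/kg
  option D: σ_y = 38.00 MPa, ρ = 2300 kg/m³, cost = 4.140 $/kg
  option H: σ_y = 301.0 MPa, ρ = 3809 kg/m³, cost = 16.09 $/kg
  option G: σ_y = 44.10 MPa, ρ = 1290 kg/m³, cost = 14.33 $/kg
  option S: σ_y = 1680 MPa, ρ = 7960 kg/m³, cost = 36.00 $/kg
  option P: σ_y = 70.00 MPa, ρ = 1140 kg/m³, cost = 2.330 $/kg
  option L: σ_y = 251.0 MPa, ρ = 1848 kg/m³, cost = 650.0 $/kg
  option P: M = 26.4 kN·m per $
  option S: M = 5.86 kN·m per $
  option H: M = 4.91 kN·m per $
  option D: M = 3.99 kN·m per $
  option J: M = 2.61 kN·m per $
  option G: M = 2.39 kN·m per $
  option L: M = 0.209 kN·m per $
The maximum is for option P.

option P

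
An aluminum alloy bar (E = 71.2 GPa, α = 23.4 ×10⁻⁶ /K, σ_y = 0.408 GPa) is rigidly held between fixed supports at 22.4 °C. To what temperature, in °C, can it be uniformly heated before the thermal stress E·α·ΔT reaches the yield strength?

σ_y = 0.408 GPa = 408.0 MPa.
E·α·ΔT = 408.0 MPa ⇒ ΔT = 408.0 / (71.20×10³ × 23.4×10⁻⁶) = 244.9 K.
T = 22.4 + 244.9 = 267.3 °C.

267 °C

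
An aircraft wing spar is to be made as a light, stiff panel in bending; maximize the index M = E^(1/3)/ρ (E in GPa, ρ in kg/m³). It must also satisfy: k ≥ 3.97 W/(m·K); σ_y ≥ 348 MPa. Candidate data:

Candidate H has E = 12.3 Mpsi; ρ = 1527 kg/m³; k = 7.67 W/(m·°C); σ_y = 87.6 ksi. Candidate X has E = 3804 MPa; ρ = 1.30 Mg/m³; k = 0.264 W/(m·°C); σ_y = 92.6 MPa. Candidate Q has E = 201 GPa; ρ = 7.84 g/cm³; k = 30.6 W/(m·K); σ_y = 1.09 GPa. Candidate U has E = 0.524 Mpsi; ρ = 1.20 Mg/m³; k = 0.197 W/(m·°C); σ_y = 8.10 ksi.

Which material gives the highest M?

Screen on constraints: k ≥ 3.97 W/(m·K); σ_y ≥ 348 MPa. Survivors: candidate H, candidate Q.
Putting every candidate on a common basis:
  candidate H: E = 84.81 GPa, ρ = 1527 kg/m³
  candidate Q: E = 201.0 GPa, ρ = 7840 kg/m³
  candidate H: M = 2.88×10⁻³
  candidate Q: M = 0.747×10⁻³
Candidate H has the largest M.

candidate H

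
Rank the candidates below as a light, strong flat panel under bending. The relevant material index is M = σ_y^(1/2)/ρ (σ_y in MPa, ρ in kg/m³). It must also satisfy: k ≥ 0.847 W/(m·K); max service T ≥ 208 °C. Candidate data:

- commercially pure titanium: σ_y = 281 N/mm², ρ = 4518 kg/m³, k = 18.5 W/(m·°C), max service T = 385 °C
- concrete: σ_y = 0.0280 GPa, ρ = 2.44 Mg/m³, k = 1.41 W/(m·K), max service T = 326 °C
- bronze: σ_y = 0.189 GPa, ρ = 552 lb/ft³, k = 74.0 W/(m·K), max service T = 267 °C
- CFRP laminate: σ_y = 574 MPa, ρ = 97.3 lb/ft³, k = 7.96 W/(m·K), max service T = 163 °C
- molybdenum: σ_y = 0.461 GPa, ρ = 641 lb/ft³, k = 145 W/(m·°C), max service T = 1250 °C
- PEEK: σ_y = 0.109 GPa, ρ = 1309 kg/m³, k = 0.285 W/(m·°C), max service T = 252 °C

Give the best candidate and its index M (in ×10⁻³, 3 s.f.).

Screen on constraints: k ≥ 0.847 W/(m·K); max service T ≥ 208 °C. Survivors: commercially pure titanium, concrete, bronze, molybdenum.
In SI units:
  commercially pure titanium: σ_y = 281.0 MPa, ρ = 4518 kg/m³
  concrete: σ_y = 28.00 MPa, ρ = 2440 kg/m³
  bronze: σ_y = 189.0 MPa, ρ = 8842 kg/m³
  molybdenum: σ_y = 461.0 MPa, ρ = 10270 kg/m³
  commercially pure titanium: M = 3.71×10⁻³
  concrete: M = 2.17×10⁻³
  molybdenum: M = 2.09×10⁻³
  bronze: M = 1.55×10⁻³
Commercially pure titanium ranks first.

commercially pure titanium, M = 3.71×10⁻³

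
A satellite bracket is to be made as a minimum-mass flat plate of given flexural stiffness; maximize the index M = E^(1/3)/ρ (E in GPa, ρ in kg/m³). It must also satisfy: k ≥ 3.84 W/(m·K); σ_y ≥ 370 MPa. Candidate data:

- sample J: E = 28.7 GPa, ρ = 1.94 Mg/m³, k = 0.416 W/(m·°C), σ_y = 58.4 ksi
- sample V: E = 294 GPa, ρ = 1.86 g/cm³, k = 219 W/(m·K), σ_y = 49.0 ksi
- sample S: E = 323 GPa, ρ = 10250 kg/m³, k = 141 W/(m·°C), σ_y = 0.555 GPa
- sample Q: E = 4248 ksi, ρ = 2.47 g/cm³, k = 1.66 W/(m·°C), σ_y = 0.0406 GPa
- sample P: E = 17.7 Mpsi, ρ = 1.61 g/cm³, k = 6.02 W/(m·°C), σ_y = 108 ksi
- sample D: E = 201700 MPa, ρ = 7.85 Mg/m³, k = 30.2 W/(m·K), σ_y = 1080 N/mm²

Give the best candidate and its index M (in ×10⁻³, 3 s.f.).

sample P, M = 3.08×10⁻³

Screen on constraints: k ≥ 3.84 W/(m·K); σ_y ≥ 370 MPa. Survivors: sample S, sample P, sample D.
In SI units:
  sample S: E = 323.0 GPa, ρ = 10250 kg/m³
  sample P: E = 122.0 GPa, ρ = 1610 kg/m³
  sample D: E = 201.7 GPa, ρ = 7850 kg/m³
  sample P: M = 3.08×10⁻³
  sample D: M = 0.747×10⁻³
  sample S: M = 0.669×10⁻³
Sample P has the largest M.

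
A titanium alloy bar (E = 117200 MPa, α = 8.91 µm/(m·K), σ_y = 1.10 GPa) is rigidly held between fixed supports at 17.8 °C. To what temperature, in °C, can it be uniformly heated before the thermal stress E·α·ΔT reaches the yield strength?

1070 °C

E = 117200 MPa = 117.2 GPa.
σ_y = 1.10 GPa = 1100 MPa.
E·α·ΔT = 1100 MPa ⇒ ΔT = 1100 / (117.2×10³ × 8.91×10⁻⁶) = 1053 K.
T = 17.8 + 1053 = 1071 °C.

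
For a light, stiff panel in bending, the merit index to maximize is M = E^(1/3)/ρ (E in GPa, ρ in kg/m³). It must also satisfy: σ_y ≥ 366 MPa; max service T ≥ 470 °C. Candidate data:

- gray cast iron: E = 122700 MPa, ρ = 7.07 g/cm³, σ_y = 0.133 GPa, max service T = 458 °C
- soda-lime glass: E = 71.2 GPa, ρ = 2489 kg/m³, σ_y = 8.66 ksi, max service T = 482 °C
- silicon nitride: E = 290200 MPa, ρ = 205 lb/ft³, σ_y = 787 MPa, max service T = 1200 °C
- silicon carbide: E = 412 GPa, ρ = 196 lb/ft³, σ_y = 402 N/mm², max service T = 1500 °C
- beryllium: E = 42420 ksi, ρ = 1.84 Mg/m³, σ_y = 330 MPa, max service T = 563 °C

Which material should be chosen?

Screen on constraints: σ_y ≥ 366 MPa; max service T ≥ 470 °C. Survivors: silicon nitride, silicon carbide.
Normalizing units and computing the index:
  silicon nitride: E = 290.2 GPa, ρ = 3284 kg/m³
  silicon carbide: E = 412.0 GPa, ρ = 3140 kg/m³
  silicon carbide: M = 2.37×10⁻³
  silicon nitride: M = 2.02×10⁻³
The maximum is for silicon carbide.

silicon carbide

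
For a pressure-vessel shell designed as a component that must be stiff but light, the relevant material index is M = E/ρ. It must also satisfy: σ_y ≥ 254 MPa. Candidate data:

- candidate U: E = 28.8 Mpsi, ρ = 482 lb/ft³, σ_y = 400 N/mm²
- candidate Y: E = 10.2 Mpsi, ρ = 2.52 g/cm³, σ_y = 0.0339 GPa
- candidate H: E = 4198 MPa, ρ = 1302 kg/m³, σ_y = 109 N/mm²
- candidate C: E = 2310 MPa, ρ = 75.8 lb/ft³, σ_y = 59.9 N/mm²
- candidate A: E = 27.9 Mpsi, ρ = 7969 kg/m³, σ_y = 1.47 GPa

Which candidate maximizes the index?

Screen on constraints: σ_y ≥ 254 MPa. Survivors: candidate U, candidate A.
Convert each candidate to consistent units, then evaluate M:
  candidate U: E = 198.6 GPa, ρ = 7721 kg/m³
  candidate A: E = 192.4 GPa, ρ = 7969 kg/m³
  candidate U: M = 25.7 MN·m/kg
  candidate A: M = 24.1 MN·m/kg
Candidate U ranks first.

candidate U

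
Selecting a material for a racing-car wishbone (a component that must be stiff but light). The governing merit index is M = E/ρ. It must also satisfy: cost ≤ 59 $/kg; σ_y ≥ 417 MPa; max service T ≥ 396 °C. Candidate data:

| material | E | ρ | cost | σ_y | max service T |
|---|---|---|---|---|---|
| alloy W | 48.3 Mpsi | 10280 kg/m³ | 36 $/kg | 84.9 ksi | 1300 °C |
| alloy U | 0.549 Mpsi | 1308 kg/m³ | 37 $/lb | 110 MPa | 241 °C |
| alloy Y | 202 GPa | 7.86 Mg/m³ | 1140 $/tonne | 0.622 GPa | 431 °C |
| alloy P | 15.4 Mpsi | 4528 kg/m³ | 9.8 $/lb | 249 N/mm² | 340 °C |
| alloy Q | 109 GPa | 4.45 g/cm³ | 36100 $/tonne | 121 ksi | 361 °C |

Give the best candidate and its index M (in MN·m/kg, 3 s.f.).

alloy W, M = 32.4 MN·m/kg

Screen on constraints: cost ≤ 59 $/kg; σ_y ≥ 417 MPa; max service T ≥ 396 °C. Survivors: alloy W, alloy Y.
After converting to SI:
  alloy W: E = 333.0 GPa, ρ = 10280 kg/m³
  alloy Y: E = 202.0 GPa, ρ = 7860 kg/m³
  alloy W: M = 32.4 MN·m/kg
  alloy Y: M = 25.7 MN·m/kg
The maximum is for alloy W.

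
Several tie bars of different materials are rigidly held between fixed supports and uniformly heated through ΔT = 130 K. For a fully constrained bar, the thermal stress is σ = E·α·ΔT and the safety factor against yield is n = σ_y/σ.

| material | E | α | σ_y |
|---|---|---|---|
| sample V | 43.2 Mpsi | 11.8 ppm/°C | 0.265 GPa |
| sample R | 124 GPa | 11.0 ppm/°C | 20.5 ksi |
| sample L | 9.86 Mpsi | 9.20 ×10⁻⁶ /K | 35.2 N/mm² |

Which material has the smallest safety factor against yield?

Per material, after unit conversion:
  sample V: E = 297.9, α = 11.8, σ_y = 265.0 → σ = 457 MPa, n = 0.580
  sample R: E = 124.0, α = 11.0, σ_y = 141.3 → σ = 177 MPa, n = 0.797
  sample L: E = 67.98, α = 9.20, σ_y = 35.20 → σ = 81.3 MPa, n = 0.433
The minimum is sample L at n = 0.433.

sample L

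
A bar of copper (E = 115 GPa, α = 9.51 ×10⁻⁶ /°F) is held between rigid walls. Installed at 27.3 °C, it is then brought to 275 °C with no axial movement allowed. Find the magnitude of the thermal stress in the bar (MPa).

488 MPa

α = 9.51×10⁻⁶/°F × 9/5 = 17.1×10⁻⁶/K.
ΔT = 247.7 K. Constrained thermal stress σ = E·α·ΔT = 115.0×10³ MPa × 17.1×10⁻⁶ × 247.7 = 488 MPa (compressive).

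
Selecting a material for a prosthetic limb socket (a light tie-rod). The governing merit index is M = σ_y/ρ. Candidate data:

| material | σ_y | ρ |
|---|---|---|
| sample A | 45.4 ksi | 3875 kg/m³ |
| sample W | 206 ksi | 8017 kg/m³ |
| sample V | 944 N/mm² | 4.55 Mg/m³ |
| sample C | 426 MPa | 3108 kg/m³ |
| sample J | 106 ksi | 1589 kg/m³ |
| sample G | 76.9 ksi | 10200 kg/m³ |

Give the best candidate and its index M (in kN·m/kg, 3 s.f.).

sample J, M = 460 kN·m/kg

After converting to SI:
  sample A: σ_y = 313.0 MPa, ρ = 3875 kg/m³
  sample W: σ_y = 1420 MPa, ρ = 8017 kg/m³
  sample V: σ_y = 944.0 MPa, ρ = 4550 kg/m³
  sample C: σ_y = 426.0 MPa, ρ = 3108 kg/m³
  sample J: σ_y = 730.8 MPa, ρ = 1589 kg/m³
  sample G: σ_y = 530.2 MPa, ρ = 10200 kg/m³
  sample J: M = 460 kN·m/kg
  sample V: M = 207 kN·m/kg
  sample W: M = 177 kN·m/kg
  sample C: M = 137 kN·m/kg
  sample A: M = 80.8 kN·m/kg
  sample G: M = 52.0 kN·m/kg
Sample J has the largest M.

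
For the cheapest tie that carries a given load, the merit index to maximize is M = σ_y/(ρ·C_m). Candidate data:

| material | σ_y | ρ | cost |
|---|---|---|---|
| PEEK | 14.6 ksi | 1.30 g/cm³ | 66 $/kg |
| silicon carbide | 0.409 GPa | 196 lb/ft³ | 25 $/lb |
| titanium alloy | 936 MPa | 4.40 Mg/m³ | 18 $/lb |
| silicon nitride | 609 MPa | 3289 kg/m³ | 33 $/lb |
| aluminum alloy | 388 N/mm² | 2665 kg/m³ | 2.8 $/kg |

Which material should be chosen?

Normalizing units and computing the index:
  PEEK: σ_y = 100.7 MPa, ρ = 1300 kg/m³, cost = 66.00 $/kg
  silicon carbide: σ_y = 409.0 MPa, ρ = 3140 kg/m³, cost = 55.11 $/kg
  titanium alloy: σ_y = 936.0 MPa, ρ = 4400 kg/m³, cost = 39.68 $/kg
  silicon nitride: σ_y = 609.0 MPa, ρ = 3289 kg/m³, cost = 72.75 $/kg
  aluminum alloy: σ_y = 388.0 MPa, ρ = 2665 kg/m³, cost = 2.800 $/kg
  aluminum alloy: M = 52.0 kN·m per $
  titanium alloy: M = 5.36 kN·m per $
  silicon nitride: M = 2.55 kN·m per $
  silicon carbide: M = 2.36 kN·m per $
  PEEK: M = 1.17 kN·m per $
Highest index: aluminum alloy.

aluminum alloy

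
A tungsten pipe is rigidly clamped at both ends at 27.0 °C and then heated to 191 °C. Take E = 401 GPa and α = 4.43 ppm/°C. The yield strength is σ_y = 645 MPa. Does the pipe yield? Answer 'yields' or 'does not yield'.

ΔT = 164.0 K. Constrained thermal stress σ = E·α·ΔT = 401.0×10³ MPa × 4.43×10⁻⁶ × 164.0 = 291 MPa (compressive).
Compare to σ_y = 645 MPa: σ < σ_y, so it does not yield.

does not yield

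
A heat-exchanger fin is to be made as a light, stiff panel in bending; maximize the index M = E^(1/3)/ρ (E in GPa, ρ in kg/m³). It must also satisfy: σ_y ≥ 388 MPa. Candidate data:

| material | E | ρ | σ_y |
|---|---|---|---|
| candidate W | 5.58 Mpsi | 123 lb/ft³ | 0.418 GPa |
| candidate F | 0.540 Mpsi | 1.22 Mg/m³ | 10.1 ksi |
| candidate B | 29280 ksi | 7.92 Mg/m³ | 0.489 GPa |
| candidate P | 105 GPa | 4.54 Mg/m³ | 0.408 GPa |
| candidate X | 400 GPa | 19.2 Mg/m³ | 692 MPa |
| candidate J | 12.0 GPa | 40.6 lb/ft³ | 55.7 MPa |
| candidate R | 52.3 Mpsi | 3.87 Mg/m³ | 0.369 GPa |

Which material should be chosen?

Screen on constraints: σ_y ≥ 388 MPa. Survivors: candidate W, candidate B, candidate P, candidate X.
Convert each candidate to consistent units, then evaluate M:
  candidate W: E = 38.47 GPa, ρ = 1970 kg/m³
  candidate B: E = 201.9 GPa, ρ = 7920 kg/m³
  candidate P: E = 105.0 GPa, ρ = 4540 kg/m³
  candidate X: E = 400.0 GPa, ρ = 19200 kg/m³
  candidate W: M = 1.71×10⁻³
  candidate P: M = 1.04×10⁻³
  candidate B: M = 0.741×10⁻³
  candidate X: M = 0.384×10⁻³
The maximum is for candidate W.

candidate W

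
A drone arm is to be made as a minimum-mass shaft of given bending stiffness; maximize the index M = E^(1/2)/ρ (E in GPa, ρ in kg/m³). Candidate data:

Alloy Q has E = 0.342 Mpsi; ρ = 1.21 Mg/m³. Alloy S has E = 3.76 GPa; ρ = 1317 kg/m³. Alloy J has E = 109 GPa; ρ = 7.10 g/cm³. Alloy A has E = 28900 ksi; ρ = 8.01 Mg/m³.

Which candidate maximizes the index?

In SI units:
  alloy Q: E = 2.358 GPa, ρ = 1210 kg/m³
  alloy S: E = 3.760 GPa, ρ = 1317 kg/m³
  alloy J: E = 109.0 GPa, ρ = 7100 kg/m³
  alloy A: E = 199.3 GPa, ρ = 8010 kg/m³
  alloy A: M = 1.76×10⁻³
  alloy S: M = 1.47×10⁻³
  alloy J: M = 1.47×10⁻³
  alloy Q: M = 1.27×10⁻³
Alloy A has the largest M.

alloy A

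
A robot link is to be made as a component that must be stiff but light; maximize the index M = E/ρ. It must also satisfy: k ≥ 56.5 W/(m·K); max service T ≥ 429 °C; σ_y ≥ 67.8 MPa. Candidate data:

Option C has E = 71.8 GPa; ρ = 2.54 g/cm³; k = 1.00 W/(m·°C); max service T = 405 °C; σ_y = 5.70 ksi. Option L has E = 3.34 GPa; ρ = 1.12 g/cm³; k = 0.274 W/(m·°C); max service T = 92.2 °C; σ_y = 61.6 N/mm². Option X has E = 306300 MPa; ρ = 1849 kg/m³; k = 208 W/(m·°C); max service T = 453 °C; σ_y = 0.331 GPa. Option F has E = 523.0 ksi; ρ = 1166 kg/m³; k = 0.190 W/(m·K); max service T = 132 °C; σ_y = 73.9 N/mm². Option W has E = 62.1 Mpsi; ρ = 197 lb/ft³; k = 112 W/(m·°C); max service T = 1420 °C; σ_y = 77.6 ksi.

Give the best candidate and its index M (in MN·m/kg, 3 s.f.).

option X, M = 166 MN·m/kg

Screen on constraints: k ≥ 56.5 W/(m·K); max service T ≥ 429 °C; σ_y ≥ 67.8 MPa. Survivors: option X, option W.
Convert each candidate to consistent units, then evaluate M:
  option X: E = 306.3 GPa, ρ = 1849 kg/m³
  option W: E = 428.2 GPa, ρ = 3156 kg/m³
  option X: M = 166 MN·m/kg
  option W: M = 136 MN·m/kg
Option X has the largest M.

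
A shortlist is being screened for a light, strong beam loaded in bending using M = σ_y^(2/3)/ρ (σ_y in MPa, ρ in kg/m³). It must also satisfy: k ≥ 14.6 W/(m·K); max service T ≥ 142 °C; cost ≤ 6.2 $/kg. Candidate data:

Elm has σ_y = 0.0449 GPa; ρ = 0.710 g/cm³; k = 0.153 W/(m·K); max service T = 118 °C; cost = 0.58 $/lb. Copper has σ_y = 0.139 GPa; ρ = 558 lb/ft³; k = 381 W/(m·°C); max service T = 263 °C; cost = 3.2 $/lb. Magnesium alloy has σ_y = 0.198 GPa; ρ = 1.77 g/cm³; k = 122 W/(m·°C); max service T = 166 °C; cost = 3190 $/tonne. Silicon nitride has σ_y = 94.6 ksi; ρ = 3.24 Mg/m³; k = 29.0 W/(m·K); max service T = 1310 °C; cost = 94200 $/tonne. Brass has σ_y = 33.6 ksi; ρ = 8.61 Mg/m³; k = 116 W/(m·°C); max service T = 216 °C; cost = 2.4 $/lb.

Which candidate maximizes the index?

magnesium alloy

Screen on constraints: k ≥ 14.6 W/(m·K); max service T ≥ 142 °C; cost ≤ 6.2 $/kg. Survivors: magnesium alloy, brass.
After converting to SI:
  magnesium alloy: σ_y = 198.0 MPa, ρ = 1770 kg/m³
  brass: σ_y = 231.7 MPa, ρ = 8610 kg/m³
  magnesium alloy: M = 19.2×10⁻³
  brass: M = 4.38×10⁻³
Magnesium alloy has the largest M.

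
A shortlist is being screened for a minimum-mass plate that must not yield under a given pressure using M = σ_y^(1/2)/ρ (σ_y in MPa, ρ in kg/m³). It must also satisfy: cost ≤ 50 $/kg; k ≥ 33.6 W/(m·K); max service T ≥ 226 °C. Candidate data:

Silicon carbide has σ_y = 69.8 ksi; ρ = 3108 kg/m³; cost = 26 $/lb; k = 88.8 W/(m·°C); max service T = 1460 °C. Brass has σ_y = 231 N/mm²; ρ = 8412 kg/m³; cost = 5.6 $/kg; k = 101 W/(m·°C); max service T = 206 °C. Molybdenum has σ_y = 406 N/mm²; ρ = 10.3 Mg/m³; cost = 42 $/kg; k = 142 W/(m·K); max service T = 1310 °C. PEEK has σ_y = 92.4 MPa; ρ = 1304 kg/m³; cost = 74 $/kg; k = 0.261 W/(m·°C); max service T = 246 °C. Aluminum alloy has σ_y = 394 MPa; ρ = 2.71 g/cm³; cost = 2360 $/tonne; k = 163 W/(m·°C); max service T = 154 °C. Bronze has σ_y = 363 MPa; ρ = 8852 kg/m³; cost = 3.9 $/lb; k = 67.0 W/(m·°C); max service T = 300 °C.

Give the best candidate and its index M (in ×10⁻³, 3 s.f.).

bronze, M = 2.15×10⁻³

Screen on constraints: cost ≤ 50 $/kg; k ≥ 33.6 W/(m·K); max service T ≥ 226 °C. Survivors: molybdenum, bronze.
In SI units:
  molybdenum: σ_y = 406.0 MPa, ρ = 10300 kg/m³
  bronze: σ_y = 363.0 MPa, ρ = 8852 kg/m³
  bronze: M = 2.15×10⁻³
  molybdenum: M = 1.96×10⁻³
The maximum is for bronze.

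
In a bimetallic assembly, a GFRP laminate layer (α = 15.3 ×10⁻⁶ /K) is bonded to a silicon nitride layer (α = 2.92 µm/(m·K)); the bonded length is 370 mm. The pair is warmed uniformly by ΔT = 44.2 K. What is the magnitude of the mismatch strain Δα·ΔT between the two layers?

Δα = |15.3 − 2.92|×10⁻⁶/K = 12.4×10⁻⁶/K.
Mismatch strain = Δα·ΔT = 12.4×10⁻⁶ × 44.2 = 5.47×10⁻⁴.

5.47×10⁻⁴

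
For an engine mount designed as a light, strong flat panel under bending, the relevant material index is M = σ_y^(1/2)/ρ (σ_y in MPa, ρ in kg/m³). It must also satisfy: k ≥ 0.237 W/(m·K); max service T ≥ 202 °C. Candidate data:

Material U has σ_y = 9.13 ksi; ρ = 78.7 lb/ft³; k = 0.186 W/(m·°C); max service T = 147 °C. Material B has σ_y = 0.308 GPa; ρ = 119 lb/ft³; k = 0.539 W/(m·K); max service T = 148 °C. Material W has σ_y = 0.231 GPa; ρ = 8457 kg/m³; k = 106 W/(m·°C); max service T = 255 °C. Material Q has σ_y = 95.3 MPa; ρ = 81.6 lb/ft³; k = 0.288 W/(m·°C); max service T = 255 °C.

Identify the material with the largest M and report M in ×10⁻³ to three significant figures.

Screen on constraints: k ≥ 0.237 W/(m·K); max service T ≥ 202 °C. Survivors: material W, material Q.
In SI units:
  material W: σ_y = 231.0 MPa, ρ = 8457 kg/m³
  material Q: σ_y = 95.30 MPa, ρ = 1307 kg/m³
  material Q: M = 7.47×10⁻³
  material W: M = 1.80×10⁻³
The maximum is for material Q.

material Q, M = 7.47×10⁻³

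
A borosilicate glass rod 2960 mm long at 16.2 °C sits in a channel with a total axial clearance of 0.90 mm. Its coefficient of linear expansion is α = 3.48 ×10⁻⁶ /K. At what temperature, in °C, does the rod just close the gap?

104 °C

α·L₀·ΔT = 0.9 mm ⇒ ΔT = 0.9 / (3.48×10⁻⁶ × 2960.0) = 87.37 K.
T = 16.2 + 87.37 = 103.6 °C.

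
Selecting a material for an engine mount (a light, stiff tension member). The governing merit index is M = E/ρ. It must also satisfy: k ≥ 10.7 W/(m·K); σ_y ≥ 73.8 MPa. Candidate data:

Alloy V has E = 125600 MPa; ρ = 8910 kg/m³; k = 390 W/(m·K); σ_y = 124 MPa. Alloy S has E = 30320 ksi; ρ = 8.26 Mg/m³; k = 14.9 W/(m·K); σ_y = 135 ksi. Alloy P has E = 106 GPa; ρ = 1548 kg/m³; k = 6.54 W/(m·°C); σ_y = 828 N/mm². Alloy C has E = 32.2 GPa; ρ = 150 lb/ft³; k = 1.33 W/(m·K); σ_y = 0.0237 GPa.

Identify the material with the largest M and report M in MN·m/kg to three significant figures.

alloy S, M = 25.3 MN·m/kg

Screen on constraints: k ≥ 10.7 W/(m·K); σ_y ≥ 73.8 MPa. Survivors: alloy V, alloy S.
Putting every candidate on a common basis:
  alloy V: E = 125.6 GPa, ρ = 8910 kg/m³
  alloy S: E = 209.0 GPa, ρ = 8260 kg/m³
  alloy S: M = 25.3 MN·m/kg
  alloy V: M = 14.1 MN·m/kg
The maximum is for alloy S.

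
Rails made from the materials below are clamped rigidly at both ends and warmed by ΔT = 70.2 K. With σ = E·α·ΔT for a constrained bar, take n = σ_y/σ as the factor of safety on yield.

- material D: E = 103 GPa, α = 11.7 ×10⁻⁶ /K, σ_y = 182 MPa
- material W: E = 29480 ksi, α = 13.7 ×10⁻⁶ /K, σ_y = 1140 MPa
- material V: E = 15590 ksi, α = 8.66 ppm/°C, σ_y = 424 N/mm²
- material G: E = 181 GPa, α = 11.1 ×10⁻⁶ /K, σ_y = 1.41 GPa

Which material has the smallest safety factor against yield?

material D

In consistent units (E in GPa, α in ×10⁻⁶/K, σ_y in MPa):
  material D: E = 103.0, α = 11.7, σ_y = 182.0 → σ = 84.6 MPa, n = 2.15
  material W: E = 203.3, α = 13.7, σ_y = 1140 → σ = 195 MPa, n = 5.83
  material V: E = 107.5, α = 8.66, σ_y = 424.0 → σ = 65.3 MPa, n = 6.49
  material G: E = 181.0, α = 11.1, σ_y = 1410 → σ = 141 MPa, n = 10.0
Smallest n: material D with n = 2.15.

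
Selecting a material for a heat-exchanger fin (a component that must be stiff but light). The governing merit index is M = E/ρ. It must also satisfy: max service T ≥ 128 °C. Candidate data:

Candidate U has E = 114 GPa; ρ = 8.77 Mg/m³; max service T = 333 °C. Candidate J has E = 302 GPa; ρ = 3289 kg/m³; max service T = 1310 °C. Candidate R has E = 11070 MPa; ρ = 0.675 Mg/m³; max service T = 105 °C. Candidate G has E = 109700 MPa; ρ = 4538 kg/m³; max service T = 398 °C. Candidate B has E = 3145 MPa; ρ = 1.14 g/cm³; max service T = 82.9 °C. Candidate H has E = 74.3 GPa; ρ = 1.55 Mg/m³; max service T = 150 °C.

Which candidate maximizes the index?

Screen on constraints: max service T ≥ 128 °C. Survivors: candidate U, candidate J, candidate G, candidate H.
Normalizing units and computing the index:
  candidate U: E = 114.0 GPa, ρ = 8770 kg/m³
  candidate J: E = 302.0 GPa, ρ = 3289 kg/m³
  candidate G: E = 109.7 GPa, ρ = 4538 kg/m³
  candidate H: E = 74.30 GPa, ρ = 1550 kg/m³
  candidate J: M = 91.8 MN·m/kg
  candidate H: M = 47.9 MN·m/kg
  candidate G: M = 24.2 MN·m/kg
  candidate U: M = 13.0 MN·m/kg
The maximum is for candidate J.

candidate J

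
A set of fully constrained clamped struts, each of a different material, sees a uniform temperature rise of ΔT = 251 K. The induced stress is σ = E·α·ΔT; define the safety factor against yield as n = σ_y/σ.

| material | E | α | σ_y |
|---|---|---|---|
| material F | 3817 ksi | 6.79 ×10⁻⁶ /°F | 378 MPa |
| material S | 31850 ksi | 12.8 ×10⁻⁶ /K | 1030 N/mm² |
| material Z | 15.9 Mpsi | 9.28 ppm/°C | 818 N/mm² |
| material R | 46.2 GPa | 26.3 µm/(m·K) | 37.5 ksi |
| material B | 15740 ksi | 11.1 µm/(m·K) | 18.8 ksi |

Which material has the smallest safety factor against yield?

In consistent units (E in GPa, α in ×10⁻⁶/K, σ_y in MPa):
  material F: E = 26.32, α = 12.2, σ_y = 378.0 → σ = 80.7 MPa, n = 4.68
  material S: E = 219.6, α = 12.8, σ_y = 1030 → σ = 706 MPa, n = 1.46
  material Z: E = 109.6, α = 9.28, σ_y = 818.0 → σ = 255 MPa, n = 3.20
  material R: E = 46.20, α = 26.3, σ_y = 258.6 → σ = 305 MPa, n = 0.848
  material B: E = 108.5, α = 11.1, σ_y = 129.6 → σ = 302 MPa, n = 0.429
Smallest n: material B with n = 0.429.

material B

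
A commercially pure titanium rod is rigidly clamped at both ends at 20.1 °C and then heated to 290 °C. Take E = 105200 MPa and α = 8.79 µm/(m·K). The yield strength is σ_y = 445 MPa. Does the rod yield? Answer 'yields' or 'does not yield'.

does not yield

E = 105200 MPa = 105.2 GPa.
ΔT = 269.9 K. Constrained thermal stress σ = E·α·ΔT = 105.2×10³ MPa × 8.79×10⁻⁶ × 269.9 = 250 MPa (compressive).
Compare to σ_y = 445 MPa: σ < σ_y, so it does not yield.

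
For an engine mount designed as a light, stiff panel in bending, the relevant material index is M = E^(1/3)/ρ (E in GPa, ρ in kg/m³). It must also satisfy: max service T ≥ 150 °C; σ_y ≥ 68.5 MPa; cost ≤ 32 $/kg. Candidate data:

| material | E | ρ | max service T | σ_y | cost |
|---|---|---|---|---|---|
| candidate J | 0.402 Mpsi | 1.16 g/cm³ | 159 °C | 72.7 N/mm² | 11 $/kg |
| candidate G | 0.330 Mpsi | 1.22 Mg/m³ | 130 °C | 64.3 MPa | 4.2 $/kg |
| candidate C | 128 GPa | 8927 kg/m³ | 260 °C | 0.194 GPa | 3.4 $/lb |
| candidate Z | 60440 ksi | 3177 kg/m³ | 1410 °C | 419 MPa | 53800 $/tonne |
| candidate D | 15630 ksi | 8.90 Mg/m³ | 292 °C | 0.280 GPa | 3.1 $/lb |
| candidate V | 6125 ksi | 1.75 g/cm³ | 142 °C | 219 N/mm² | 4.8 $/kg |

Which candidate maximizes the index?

Screen on constraints: max service T ≥ 150 °C; σ_y ≥ 68.5 MPa; cost ≤ 32 $/kg. Survivors: candidate J, candidate C, candidate D.
Normalizing units and computing the index:
  candidate J: E = 2.772 GPa, ρ = 1160 kg/m³
  candidate C: E = 128.0 GPa, ρ = 8927 kg/m³
  candidate D: E = 107.8 GPa, ρ = 8900 kg/m³
  candidate J: M = 1.21×10⁻³
  candidate C: M = 0.565×10⁻³
  candidate D: M = 0.535×10⁻³
Highest index: candidate J.

candidate J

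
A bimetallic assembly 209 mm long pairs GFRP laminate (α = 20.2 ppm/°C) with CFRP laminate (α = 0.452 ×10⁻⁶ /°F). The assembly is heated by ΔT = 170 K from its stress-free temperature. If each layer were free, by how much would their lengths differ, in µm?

CFRP laminate: α = 0.452×10⁻⁶/°F × 9/5 = 0.814×10⁻⁶/K.
Δα = |20.2 − 0.814|×10⁻⁶/K = 19.4×10⁻⁶/K.
ΔL_mismatch = Δα·L·ΔT = 19.4×10⁻⁶ × 209.0 mm × 170.0 K = 689 µm.

689 µm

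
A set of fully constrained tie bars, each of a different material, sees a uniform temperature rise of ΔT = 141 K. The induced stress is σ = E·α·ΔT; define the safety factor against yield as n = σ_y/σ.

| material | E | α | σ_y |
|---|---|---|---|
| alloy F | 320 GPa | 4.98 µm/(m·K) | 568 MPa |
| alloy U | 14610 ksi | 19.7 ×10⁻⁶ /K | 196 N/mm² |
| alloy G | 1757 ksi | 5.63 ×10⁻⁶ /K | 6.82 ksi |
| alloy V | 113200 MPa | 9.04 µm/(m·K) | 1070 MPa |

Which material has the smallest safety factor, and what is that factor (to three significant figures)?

alloy U, n = 0.700

Converting E to GPa, α to ×10⁻⁶/K, σ_y to MPa, then σ and n for each:
  alloy F: E = 320.0, α = 4.98, σ_y = 568.0 → σ = 225 MPa, n = 2.53
  alloy U: E = 100.7, α = 19.7, σ_y = 196.0 → σ = 280 MPa, n = 0.700
  alloy G: E = 12.11, α = 5.63, σ_y = 47.02 → σ = 9.62 MPa, n = 4.89
  alloy V: E = 113.2, α = 9.04, σ_y = 1070 → σ = 144 MPa, n = 7.42
Smallest n: alloy U with n = 0.700.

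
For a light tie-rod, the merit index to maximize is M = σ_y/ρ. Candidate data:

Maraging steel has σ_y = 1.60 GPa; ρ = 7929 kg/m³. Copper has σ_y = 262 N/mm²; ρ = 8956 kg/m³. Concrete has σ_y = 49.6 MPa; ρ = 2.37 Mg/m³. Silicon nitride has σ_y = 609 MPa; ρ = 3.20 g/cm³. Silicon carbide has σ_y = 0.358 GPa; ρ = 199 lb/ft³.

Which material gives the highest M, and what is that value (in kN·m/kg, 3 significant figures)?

In SI units:
  maraging steel: σ_y = 1600 MPa, ρ = 7929 kg/m³
  copper: σ_y = 262.0 MPa, ρ = 8956 kg/m³
  concrete: σ_y = 49.60 MPa, ρ = 2370 kg/m³
  silicon nitride: σ_y = 609.0 MPa, ρ = 3200 kg/m³
  silicon carbide: σ_y = 358.0 MPa, ρ = 3188 kg/m³
  maraging steel: M = 202 kN·m/kg
  silicon nitride: M = 190 kN·m/kg
  silicon carbide: M = 112 kN·m/kg
  copper: M = 29.3 kN·m/kg
  concrete: M = 20.9 kN·m/kg
Maraging steel ranks first.

maraging steel, M = 202 kN·m/kg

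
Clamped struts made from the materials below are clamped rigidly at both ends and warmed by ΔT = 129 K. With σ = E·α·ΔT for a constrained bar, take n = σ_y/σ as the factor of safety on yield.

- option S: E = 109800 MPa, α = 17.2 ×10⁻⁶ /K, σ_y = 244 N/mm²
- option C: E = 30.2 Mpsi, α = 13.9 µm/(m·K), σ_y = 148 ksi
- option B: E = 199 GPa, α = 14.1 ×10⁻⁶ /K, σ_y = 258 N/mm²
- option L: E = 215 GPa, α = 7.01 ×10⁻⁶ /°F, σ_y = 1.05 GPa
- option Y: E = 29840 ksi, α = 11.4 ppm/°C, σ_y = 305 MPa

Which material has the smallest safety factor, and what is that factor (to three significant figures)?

option B, n = 0.713

In consistent units (E in GPa, α in ×10⁻⁶/K, σ_y in MPa):
  option S: E = 109.8, α = 17.2, σ_y = 244.0 → σ = 244 MPa, n = 1.00
  option C: E = 208.2, α = 13.9, σ_y = 1020 → σ = 373 MPa, n = 2.73
  option B: E = 199.0, α = 14.1, σ_y = 258.0 → σ = 362 MPa, n = 0.713
  option L: E = 215.0, α = 12.6, σ_y = 1050 → σ = 350 MPa, n = 3.00
  option Y: E = 205.7, α = 11.4, σ_y = 305.0 → σ = 303 MPa, n = 1.01
Option B has the lowest safety factor, n = 0.713.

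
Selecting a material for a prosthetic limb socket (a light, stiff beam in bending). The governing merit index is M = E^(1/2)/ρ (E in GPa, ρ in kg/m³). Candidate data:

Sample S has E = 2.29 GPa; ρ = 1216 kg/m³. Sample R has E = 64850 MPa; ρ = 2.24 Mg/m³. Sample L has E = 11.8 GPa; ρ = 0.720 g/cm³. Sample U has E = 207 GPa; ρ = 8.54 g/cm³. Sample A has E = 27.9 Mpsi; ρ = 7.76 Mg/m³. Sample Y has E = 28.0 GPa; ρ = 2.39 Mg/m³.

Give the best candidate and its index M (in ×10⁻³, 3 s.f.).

Convert each candidate to consistent units, then evaluate M:
  sample S: E = 2.290 GPa, ρ = 1216 kg/m³
  sample R: E = 64.85 GPa, ρ = 2240 kg/m³
  sample L: E = 11.80 GPa, ρ = 720.0 kg/m³
  sample U: E = 207.0 GPa, ρ = 8540 kg/m³
  sample A: E = 192.4 GPa, ρ = 7760 kg/m³
  sample Y: E = 28.00 GPa, ρ = 2390 kg/m³
  sample L: M = 4.77×10⁻³
  sample R: M = 3.60×10⁻³
  sample Y: M = 2.21×10⁻³
  sample A: M = 1.79×10⁻³
  sample U: M = 1.68×10⁻³
  sample S: M = 1.24×10⁻³
The maximum is for sample L.

sample L, M = 4.77×10⁻³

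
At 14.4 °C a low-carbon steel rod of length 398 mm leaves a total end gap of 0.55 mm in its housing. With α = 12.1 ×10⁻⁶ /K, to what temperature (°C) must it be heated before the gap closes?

α·L₀·ΔT = 0.55 mm ⇒ ΔT = 0.55 / (12.1×10⁻⁶ × 398.0) = 114.2 K.
T = 14.4 + 114.2 = 128.6 °C.

129 °C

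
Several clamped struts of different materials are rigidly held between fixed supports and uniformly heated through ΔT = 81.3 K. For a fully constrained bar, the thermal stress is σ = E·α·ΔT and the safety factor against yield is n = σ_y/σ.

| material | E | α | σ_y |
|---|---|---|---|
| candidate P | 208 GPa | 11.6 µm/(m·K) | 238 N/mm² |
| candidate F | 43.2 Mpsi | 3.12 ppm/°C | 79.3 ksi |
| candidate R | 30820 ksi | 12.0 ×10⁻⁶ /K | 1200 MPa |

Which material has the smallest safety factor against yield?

candidate P

With everything in SI (GPa, ×10⁻⁶/K, MPa):
  candidate P: E = 208.0, α = 11.6, σ_y = 238.0 → σ = 196 MPa, n = 1.21
  candidate F: E = 297.9, α = 3.12, σ_y = 546.8 → σ = 75.6 MPa, n = 7.24
  candidate R: E = 212.5, α = 12.0, σ_y = 1200 → σ = 207 MPa, n = 5.79
Candidate P has the lowest safety factor, n = 1.21.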